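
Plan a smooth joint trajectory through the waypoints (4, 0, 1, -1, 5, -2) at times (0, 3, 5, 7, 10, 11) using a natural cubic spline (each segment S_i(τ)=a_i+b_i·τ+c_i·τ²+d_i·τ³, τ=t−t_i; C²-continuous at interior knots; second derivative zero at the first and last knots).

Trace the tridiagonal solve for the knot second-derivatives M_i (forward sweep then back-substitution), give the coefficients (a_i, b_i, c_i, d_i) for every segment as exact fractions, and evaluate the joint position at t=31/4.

Δ: Δ0=-4/3, Δ1=1/2, Δ2=-1, Δ3=2, Δ4=-7
row 1: diag=10, rhs=11; c'=1/5, d'=11/10
row 2: denom=8−2·1/5=38/5; d'=(-9−2·11/10)/(38/5)=-28/19
row 3: denom=10−2·5/19=180/19; d'=(18−2·-28/19)/(180/19)=199/90
row 4: denom=8−3·19/60=141/20; d'=(-54−3·199/90)/(141/20)=-3638/423
back: M4=-3638/423
back: M3=199/90−19/60·-3638/423=6262/1269
back: M2=-28/19−5/19·6262/1269=-3518/1269
back: M1=11/10−1/5·-3518/1269=4199/2538
M: M0=0, M1=4199/2538, M2=-3518/1269, M3=6262/1269, M4=-3638/423, M5=0
seg 0: a=4, c=M0/2=0, d=(M1−M0)/(6·3)=4199/45684, b=Δ0−h0·(2M0+M1)/6=-10967/5076
seg 1: a=0, c=M1/2=4199/5076, d=(M2−M1)/(6·2)=-3745/10152, b=Δ1−h1·(2M1+M2)/6=815/2538
seg 2: a=1, c=M2/2=-1759/1269, d=(M3−M2)/(6·2)=815/1269, b=Δ2−h2·(2M2+M3)/6=-337/423
seg 3: a=-1, c=M3/2=3131/1269, d=(M4−M3)/(6·3)=-8588/11421, b=Δ3−h3·(2M3+M4)/6=1733/1269
seg 4: a=5, c=M4/2=-1819/423, d=(M5−M4)/(6·1)=1819/1269, b=Δ4−h4·(2M4+M5)/6=-5245/1269
t_q=31/4 → seg 3, τ=3/4; S=-1+1733/1269·τ+3131/1269·τ²+-8588/11421·τ³=1235/1128

  seg 0: a=4 b=-10967/5076 c=0 d=4199/45684
  seg 1: a=0 b=815/2538 c=4199/5076 d=-3745/10152
  seg 2: a=1 b=-337/423 c=-1759/1269 d=815/1269
  seg 3: a=-1 b=1733/1269 c=3131/1269 d=-8588/11421
  seg 4: a=5 b=-5245/1269 c=-1819/423 d=1819/1269
S(31/4) = 1235/1128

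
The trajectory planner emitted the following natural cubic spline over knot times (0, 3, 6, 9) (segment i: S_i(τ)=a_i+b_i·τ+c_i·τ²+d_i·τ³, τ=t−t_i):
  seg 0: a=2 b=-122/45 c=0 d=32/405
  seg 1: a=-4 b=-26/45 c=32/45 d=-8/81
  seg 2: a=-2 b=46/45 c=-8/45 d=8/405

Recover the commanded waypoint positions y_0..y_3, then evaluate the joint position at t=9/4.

y_0=2 y_1=-4 y_2=-2 y_3=0
S(9/4) = -16/5

y_0 = S_0(0) = a_0 = 2
y_1 = S_1(0) = a_1 = -4
y_2 = S_2(0) = a_2 = -2
y_3 = S_2(3) = 0
t_q=9/4 is in segment 0 (τ=9/4); S_0(τ)=-16/5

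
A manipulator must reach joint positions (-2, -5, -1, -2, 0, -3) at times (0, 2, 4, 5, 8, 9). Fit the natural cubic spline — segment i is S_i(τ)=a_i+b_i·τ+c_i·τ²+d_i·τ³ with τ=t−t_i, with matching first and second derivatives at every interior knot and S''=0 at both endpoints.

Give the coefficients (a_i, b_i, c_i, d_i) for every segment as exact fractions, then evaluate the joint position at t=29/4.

  seg 0: a=-2 b=-4909/1767 c=0 d=4517/14136
  seg 1: a=-5 b=3733/3534 c=4517/2356 d=-1277/1767
  seg 2: a=-1 b=187/3534 c=-5699/2356 d=9655/7068
  seg 3: a=-2 b=-4855/7068 c=989/589 d=-2893/7068
  seg 4: a=0 b=-5879/3534 c=-4723/2356 d=4723/7068
S(29/4) = 2323/7936

Δ: Δ0=-3/2, Δ1=2, Δ2=-1, Δ3=2/3, Δ4=-3
row 1: diag=8, rhs=21; c'=1/4, d'=21/8
row 2: denom=6−2·1/4=11/2; d'=(-18−2·21/8)/(11/2)=-93/22
row 3: denom=8−1·2/11=86/11; d'=(10−1·-93/22)/(86/11)=313/172
row 4: denom=8−3·33/86=589/86; d'=(-22−3·313/172)/(589/86)=-4723/1178
back: M4=-4723/1178
back: M3=313/172−33/86·-4723/1178=1978/589
back: M2=-93/22−2/11·1978/589=-5699/1178
back: M1=21/8−1/4·-5699/1178=4517/1178
M: M0=0, M1=4517/1178, M2=-5699/1178, M3=1978/589, M4=-4723/1178, M5=0
seg 0: a=-2, c=M0/2=0, d=(M1−M0)/(6·2)=4517/14136, b=Δ0−h0·(2M0+M1)/6=-4909/1767
seg 1: a=-5, c=M1/2=4517/2356, d=(M2−M1)/(6·2)=-1277/1767, b=Δ1−h1·(2M1+M2)/6=3733/3534
seg 2: a=-1, c=M2/2=-5699/2356, d=(M3−M2)/(6·1)=9655/7068, b=Δ2−h2·(2M2+M3)/6=187/3534
seg 3: a=-2, c=M3/2=989/589, d=(M4−M3)/(6·3)=-2893/7068, b=Δ3−h3·(2M3+M4)/6=-4855/7068
seg 4: a=0, c=M4/2=-4723/2356, d=(M5−M4)/(6·1)=4723/7068, b=Δ4−h4·(2M4+M5)/6=-5879/3534
t_q=29/4 → seg 3, τ=9/4; S=-2+-4855/7068·τ+989/589·τ²+-2893/7068·τ³=2323/7936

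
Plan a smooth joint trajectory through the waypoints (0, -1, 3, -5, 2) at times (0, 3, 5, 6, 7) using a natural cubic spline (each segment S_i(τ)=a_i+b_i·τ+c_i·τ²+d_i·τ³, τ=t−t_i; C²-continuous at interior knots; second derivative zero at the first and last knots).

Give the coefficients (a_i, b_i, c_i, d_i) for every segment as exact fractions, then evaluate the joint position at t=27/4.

Δ: Δ0=-1/3, Δ1=2, Δ2=-8, Δ3=7
row 1: diag=10, rhs=14; c'=1/5, d'=7/5
row 2: denom=6−2·1/5=28/5; d'=(-60−2·7/5)/(28/5)=-157/14
row 3: denom=4−1·5/28=107/28; d'=(90−1·-157/14)/(107/28)=2834/107
back: M3=2834/107
back: M2=-157/14−5/28·2834/107=-1706/107
back: M1=7/5−1/5·-1706/107=491/107
M: M0=0, M1=491/107, M2=-1706/107, M3=2834/107, M4=0
seg 0: a=0, c=M0/2=0, d=(M1−M0)/(6·3)=491/1926, b=Δ0−h0·(2M0+M1)/6=-1687/642
seg 1: a=-1, c=M1/2=491/214, d=(M2−M1)/(6·2)=-2197/1284, b=Δ1−h1·(2M1+M2)/6=1366/321
seg 2: a=3, c=M2/2=-853/107, d=(M3−M2)/(6·1)=2270/321, b=Δ2−h2·(2M2+M3)/6=-2279/321
seg 3: a=-5, c=M3/2=1417/107, d=(M4−M3)/(6·1)=-1417/321, b=Δ3−h3·(2M3+M4)/6=-587/321
t_q=27/4 → seg 3, τ=3/4; S=-5+-587/321·τ+1417/107·τ²+-1417/321·τ³=-5373/6848

  seg 0: a=0 b=-1687/642 c=0 d=491/1926
  seg 1: a=-1 b=1366/321 c=491/214 d=-2197/1284
  seg 2: a=3 b=-2279/321 c=-853/107 d=2270/321
  seg 3: a=-5 b=-587/321 c=1417/107 d=-1417/321
S(27/4) = -5373/6848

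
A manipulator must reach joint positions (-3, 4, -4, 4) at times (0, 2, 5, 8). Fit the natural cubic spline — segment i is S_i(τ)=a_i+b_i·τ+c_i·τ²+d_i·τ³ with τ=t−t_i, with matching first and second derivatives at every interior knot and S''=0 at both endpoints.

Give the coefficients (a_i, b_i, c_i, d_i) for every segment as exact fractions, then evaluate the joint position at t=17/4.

Δ: Δ0=7/2, Δ1=-8/3, Δ2=8/3
row 1: diag=10, rhs=-37; c'=3/10, d'=-37/10
row 2: denom=12−3·3/10=111/10; d'=(32−3·-37/10)/(111/10)=431/111
back: M2=431/111
back: M1=-37/10−3/10·431/111=-180/37
M: M0=0, M1=-180/37, M2=431/111, M3=0
seg 0: a=-3, c=M0/2=0, d=(M1−M0)/(6·2)=-15/37, b=Δ0−h0·(2M0+M1)/6=379/74
seg 1: a=4, c=M1/2=-90/37, d=(M2−M1)/(6·3)=971/1998, b=Δ1−h1·(2M1+M2)/6=19/74
seg 2: a=-4, c=M2/2=431/222, d=(M3−M2)/(6·3)=-431/1998, b=Δ2−h2·(2M2+M3)/6=-45/37
t_q=17/4 → seg 1, τ=9/4; S=4+19/74·τ+-90/37·τ²+971/1998·τ³=-10423/4736

  seg 0: a=-3 b=379/74 c=0 d=-15/37
  seg 1: a=4 b=19/74 c=-90/37 d=971/1998
  seg 2: a=-4 b=-45/37 c=431/222 d=-431/1998
S(17/4) = -10423/4736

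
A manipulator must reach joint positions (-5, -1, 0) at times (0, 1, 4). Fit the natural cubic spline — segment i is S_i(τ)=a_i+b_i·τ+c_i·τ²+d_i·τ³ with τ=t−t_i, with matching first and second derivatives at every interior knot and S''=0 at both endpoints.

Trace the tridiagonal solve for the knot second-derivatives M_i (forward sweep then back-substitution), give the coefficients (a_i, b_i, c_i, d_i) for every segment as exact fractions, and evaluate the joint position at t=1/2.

  seg 0: a=-5 b=107/24 c=0 d=-11/24
  seg 1: a=-1 b=37/12 c=-11/8 d=11/72
S(1/2) = -181/64

Δ: Δ0=4, Δ1=1/3
row 1: diag=8, rhs=-22; c'=3/8, d'=-11/4
back: M1=-11/4
M: M0=0, M1=-11/4, M2=0
seg 0: a=-5, c=M0/2=0, d=(M1−M0)/(6·1)=-11/24, b=Δ0−h0·(2M0+M1)/6=107/24
seg 1: a=-1, c=M1/2=-11/8, d=(M2−M1)/(6·3)=11/72, b=Δ1−h1·(2M1+M2)/6=37/12
t_q=1/2 → seg 0, τ=1/2; S=-5+107/24·τ+0·τ²+-11/24·τ³=-181/64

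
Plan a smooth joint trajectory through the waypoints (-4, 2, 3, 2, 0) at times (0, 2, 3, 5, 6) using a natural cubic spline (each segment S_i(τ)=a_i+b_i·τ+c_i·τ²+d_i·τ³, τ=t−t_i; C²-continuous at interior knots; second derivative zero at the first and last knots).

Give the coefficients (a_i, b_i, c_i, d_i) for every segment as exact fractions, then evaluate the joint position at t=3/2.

  seg 0: a=-4 b=337/93 c=0 d=-29/186
  seg 1: a=2 b=163/93 c=-29/31 d=17/93
  seg 2: a=3 b=40/93 c=-12/31 d=-29/744
  seg 3: a=2 b=-295/186 c=-77/124 d=77/372
S(3/2) = 451/496

Δ: Δ0=3, Δ1=1, Δ2=-1/2, Δ3=-2
row 1: diag=6, rhs=-12; c'=1/6, d'=-2
row 2: denom=6−1·1/6=35/6; d'=(-9−1·-2)/(35/6)=-6/5
row 3: denom=6−2·12/35=186/35; d'=(-9−2·-6/5)/(186/35)=-77/62
back: M3=-77/62
back: M2=-6/5−12/35·-77/62=-24/31
back: M1=-2−1/6·-24/31=-58/31
M: M0=0, M1=-58/31, M2=-24/31, M3=-77/62, M4=0
seg 0: a=-4, c=M0/2=0, d=(M1−M0)/(6·2)=-29/186, b=Δ0−h0·(2M0+M1)/6=337/93
seg 1: a=2, c=M1/2=-29/31, d=(M2−M1)/(6·1)=17/93, b=Δ1−h1·(2M1+M2)/6=163/93
seg 2: a=3, c=M2/2=-12/31, d=(M3−M2)/(6·2)=-29/744, b=Δ2−h2·(2M2+M3)/6=40/93
seg 3: a=2, c=M3/2=-77/124, d=(M4−M3)/(6·1)=77/372, b=Δ3−h3·(2M3+M4)/6=-295/186
t_q=3/2 → seg 0, τ=3/2; S=-4+337/93·τ+0·τ²+-29/186·τ³=451/496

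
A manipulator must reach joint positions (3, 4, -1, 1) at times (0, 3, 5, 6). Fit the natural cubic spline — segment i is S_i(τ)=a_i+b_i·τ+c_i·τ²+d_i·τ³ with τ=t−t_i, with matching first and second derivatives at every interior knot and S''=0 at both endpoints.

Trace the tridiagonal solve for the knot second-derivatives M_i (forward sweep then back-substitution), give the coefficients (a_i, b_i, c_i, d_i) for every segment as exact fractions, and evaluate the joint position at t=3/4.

  seg 0: a=3 b=145/84 c=0 d=-13/84
  seg 1: a=4 b=-103/42 c=-39/28 d=115/168
  seg 2: a=-1 b=4/21 c=19/7 d=-19/21
S(3/4) = 7579/1792

Δ: Δ0=1/3, Δ1=-5/2, Δ2=2
row 1: diag=10, rhs=-17; c'=1/5, d'=-17/10
row 2: denom=6−2·1/5=28/5; d'=(27−2·-17/10)/(28/5)=38/7
back: M2=38/7
back: M1=-17/10−1/5·38/7=-39/14
M: M0=0, M1=-39/14, M2=38/7, M3=0
seg 0: a=3, c=M0/2=0, d=(M1−M0)/(6·3)=-13/84, b=Δ0−h0·(2M0+M1)/6=145/84
seg 1: a=4, c=M1/2=-39/28, d=(M2−M1)/(6·2)=115/168, b=Δ1−h1·(2M1+M2)/6=-103/42
seg 2: a=-1, c=M2/2=19/7, d=(M3−M2)/(6·1)=-19/21, b=Δ2−h2·(2M2+M3)/6=4/21
t_q=3/4 → seg 0, τ=3/4; S=3+145/84·τ+0·τ²+-13/84·τ³=7579/1792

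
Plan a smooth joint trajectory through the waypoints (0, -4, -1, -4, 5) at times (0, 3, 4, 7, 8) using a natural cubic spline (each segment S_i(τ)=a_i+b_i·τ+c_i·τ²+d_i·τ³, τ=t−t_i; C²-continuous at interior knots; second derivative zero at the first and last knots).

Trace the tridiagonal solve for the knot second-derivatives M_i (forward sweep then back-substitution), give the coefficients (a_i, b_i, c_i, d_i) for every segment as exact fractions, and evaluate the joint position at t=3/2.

Δ: Δ0=-4/3, Δ1=3, Δ2=-1, Δ3=9
row 1: diag=8, rhs=26; c'=1/8, d'=13/4
row 2: denom=8−1·1/8=63/8; d'=(-24−1·13/4)/(63/8)=-218/63
row 3: denom=8−3·8/21=48/7; d'=(60−3·-218/63)/(48/7)=739/72
back: M3=739/72
back: M2=-218/63−8/21·739/72=-199/27
back: M1=13/4−1/8·-199/27=901/216
M: M0=0, M1=901/216, M2=-199/27, M3=739/72, M4=0
seg 0: a=0, c=M0/2=0, d=(M1−M0)/(6·3)=901/3888, b=Δ0−h0·(2M0+M1)/6=-1477/432
seg 1: a=-4, c=M1/2=901/432, d=(M2−M1)/(6·1)=-277/144, b=Δ1−h1·(2M1+M2)/6=613/216
seg 2: a=-1, c=M2/2=-199/54, d=(M3−M2)/(6·3)=3809/3888, b=Δ2−h2·(2M2+M3)/6=535/432
seg 3: a=-4, c=M3/2=739/144, d=(M4−M3)/(6·1)=-739/432, b=Δ3−h3·(2M3+M4)/6=1205/216
t_q=3/2 → seg 0, τ=3/2; S=0+-1477/432·τ+0·τ²+901/3888·τ³=-1669/384

  seg 0: a=0 b=-1477/432 c=0 d=901/3888
  seg 1: a=-4 b=613/216 c=901/432 d=-277/144
  seg 2: a=-1 b=535/432 c=-199/54 d=3809/3888
  seg 3: a=-4 b=1205/216 c=739/144 d=-739/432
S(3/2) = -1669/384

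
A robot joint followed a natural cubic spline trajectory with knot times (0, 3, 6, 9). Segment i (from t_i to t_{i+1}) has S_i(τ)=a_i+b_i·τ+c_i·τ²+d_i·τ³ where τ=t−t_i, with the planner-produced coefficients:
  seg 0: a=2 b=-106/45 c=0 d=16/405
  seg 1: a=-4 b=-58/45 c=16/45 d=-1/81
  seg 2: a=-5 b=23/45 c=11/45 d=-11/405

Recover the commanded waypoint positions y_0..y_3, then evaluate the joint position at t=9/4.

y_0 = S_0(0) = a_0 = 2
y_1 = S_1(0) = a_1 = -4
y_2 = S_2(0) = a_2 = -5
y_3 = S_2(3) = -2
t_q=9/4 is in segment 0 (τ=9/4); S_0(τ)=-57/20

y_0=2 y_1=-4 y_2=-5 y_3=-2
S(9/4) = -57/20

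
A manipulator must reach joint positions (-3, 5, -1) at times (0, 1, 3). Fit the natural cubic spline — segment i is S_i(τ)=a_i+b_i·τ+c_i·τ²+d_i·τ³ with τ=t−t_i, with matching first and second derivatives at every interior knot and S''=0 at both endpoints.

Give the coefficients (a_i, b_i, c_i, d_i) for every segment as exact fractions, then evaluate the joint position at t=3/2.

  seg 0: a=-3 b=59/6 c=0 d=-11/6
  seg 1: a=5 b=13/3 c=-11/2 d=11/12
S(3/2) = 189/32

Δ: Δ0=8, Δ1=-3
row 1: diag=6, rhs=-66; c'=1/3, d'=-11
back: M1=-11
M: M0=0, M1=-11, M2=0
seg 0: a=-3, c=M0/2=0, d=(M1−M0)/(6·1)=-11/6, b=Δ0−h0·(2M0+M1)/6=59/6
seg 1: a=5, c=M1/2=-11/2, d=(M2−M1)/(6·2)=11/12, b=Δ1−h1·(2M1+M2)/6=13/3
t_q=3/2 → seg 1, τ=1/2; S=5+13/3·τ+-11/2·τ²+11/12·τ³=189/32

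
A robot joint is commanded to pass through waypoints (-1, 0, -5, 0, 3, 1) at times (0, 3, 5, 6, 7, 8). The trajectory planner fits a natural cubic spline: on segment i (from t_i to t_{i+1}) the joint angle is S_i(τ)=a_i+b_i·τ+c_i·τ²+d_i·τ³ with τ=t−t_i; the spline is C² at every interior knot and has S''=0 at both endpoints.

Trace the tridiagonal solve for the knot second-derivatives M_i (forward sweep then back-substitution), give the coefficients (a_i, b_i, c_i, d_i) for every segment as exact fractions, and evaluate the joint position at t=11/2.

  seg 0: a=-1 b=317/150 c=0 d=-89/450
  seg 1: a=0 b=-242/75 c=-89/50 d=643/600
  seg 2: a=-5 b=377/150 c=93/20 d=-649/300
  seg 3: a=0 b=1597/300 c=-46/25 d=-29/60
  seg 4: a=3 b=29/150 c=-329/100 d=329/300
S(11/2) = -2281/800

Δ: Δ0=1/3, Δ1=-5/2, Δ2=5, Δ3=3, Δ4=-2
row 1: diag=10, rhs=-17; c'=1/5, d'=-17/10
row 2: denom=6−2·1/5=28/5; d'=(45−2·-17/10)/(28/5)=121/14
row 3: denom=4−1·5/28=107/28; d'=(-12−1·121/14)/(107/28)=-578/107
row 4: denom=4−1·28/107=400/107; d'=(-30−1·-578/107)/(400/107)=-329/50
back: M4=-329/50
back: M3=-578/107−28/107·-329/50=-92/25
back: M2=121/14−5/28·-92/25=93/10
back: M1=-17/10−1/5·93/10=-89/25
M: M0=0, M1=-89/25, M2=93/10, M3=-92/25, M4=-329/50, M5=0
seg 0: a=-1, c=M0/2=0, d=(M1−M0)/(6·3)=-89/450, b=Δ0−h0·(2M0+M1)/6=317/150
seg 1: a=0, c=M1/2=-89/50, d=(M2−M1)/(6·2)=643/600, b=Δ1−h1·(2M1+M2)/6=-242/75
seg 2: a=-5, c=M2/2=93/20, d=(M3−M2)/(6·1)=-649/300, b=Δ2−h2·(2M2+M3)/6=377/150
seg 3: a=0, c=M3/2=-46/25, d=(M4−M3)/(6·1)=-29/60, b=Δ3−h3·(2M3+M4)/6=1597/300
seg 4: a=3, c=M4/2=-329/100, d=(M5−M4)/(6·1)=329/300, b=Δ4−h4·(2M4+M5)/6=29/150
t_q=11/2 → seg 2, τ=1/2; S=-5+377/150·τ+93/20·τ²+-649/300·τ³=-2281/800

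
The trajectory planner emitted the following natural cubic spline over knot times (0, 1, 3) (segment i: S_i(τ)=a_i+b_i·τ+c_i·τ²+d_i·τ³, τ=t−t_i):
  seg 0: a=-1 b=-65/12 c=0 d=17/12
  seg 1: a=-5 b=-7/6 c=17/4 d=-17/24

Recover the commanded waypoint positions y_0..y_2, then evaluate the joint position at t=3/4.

y_0=-1 y_1=-5 y_2=4
S(3/4) = -1143/256

y_0 = S_0(0) = a_0 = -1
y_1 = S_1(0) = a_1 = -5
y_2 = S_1(2) = 4
t_q=3/4 is in segment 0 (τ=3/4); S_0(τ)=-1143/256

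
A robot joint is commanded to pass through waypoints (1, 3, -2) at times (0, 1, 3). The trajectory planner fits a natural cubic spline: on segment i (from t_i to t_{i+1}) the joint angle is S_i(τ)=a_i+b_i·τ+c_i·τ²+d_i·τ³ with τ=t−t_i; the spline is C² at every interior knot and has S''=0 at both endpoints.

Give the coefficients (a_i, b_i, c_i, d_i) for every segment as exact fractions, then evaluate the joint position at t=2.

  seg 0: a=1 b=11/4 c=0 d=-3/4
  seg 1: a=3 b=1/2 c=-9/4 d=3/8
S(2) = 13/8

Δ: Δ0=2, Δ1=-5/2
row 1: diag=6, rhs=-27; c'=1/3, d'=-9/2
back: M1=-9/2
M: M0=0, M1=-9/2, M2=0
seg 0: a=1, c=M0/2=0, d=(M1−M0)/(6·1)=-3/4, b=Δ0−h0·(2M0+M1)/6=11/4
seg 1: a=3, c=M1/2=-9/4, d=(M2−M1)/(6·2)=3/8, b=Δ1−h1·(2M1+M2)/6=1/2
t_q=2 → seg 1, τ=1; S=3+1/2·τ+-9/4·τ²+3/8·τ³=13/8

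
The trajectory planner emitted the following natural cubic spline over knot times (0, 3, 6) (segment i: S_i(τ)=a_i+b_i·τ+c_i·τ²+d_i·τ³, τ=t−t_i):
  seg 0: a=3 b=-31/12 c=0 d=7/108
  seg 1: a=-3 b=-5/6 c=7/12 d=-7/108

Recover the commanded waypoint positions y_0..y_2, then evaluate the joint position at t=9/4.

y_0 = S_0(0) = a_0 = 3
y_1 = S_1(0) = a_1 = -3
y_2 = S_1(3) = -2
t_q=9/4 is in segment 0 (τ=9/4); S_0(τ)=-531/256

y_0=3 y_1=-3 y_2=-2
S(9/4) = -531/256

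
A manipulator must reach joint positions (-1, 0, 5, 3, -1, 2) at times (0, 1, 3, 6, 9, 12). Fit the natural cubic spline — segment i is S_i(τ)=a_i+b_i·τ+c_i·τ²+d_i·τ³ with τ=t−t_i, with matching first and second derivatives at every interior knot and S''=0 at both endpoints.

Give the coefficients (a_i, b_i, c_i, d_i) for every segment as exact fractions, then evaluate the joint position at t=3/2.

  seg 0: a=-1 b=119/192 c=0 d=73/192
  seg 1: a=0 b=169/96 c=73/64 d=-37/96
  seg 2: a=5 b=163/96 c=-75/64 d=221/1728
  seg 3: a=3 b=-361/192 c=-1/48 d=13/192
  seg 4: a=-1 b=-17/96 c=113/192 d=-113/1728
S(3/2) = 143/128

Δ: Δ0=1, Δ1=5/2, Δ2=-2/3, Δ3=-4/3, Δ4=1
row 1: diag=6, rhs=9; c'=1/3, d'=3/2
row 2: denom=10−2·1/3=28/3; d'=(-19−2·3/2)/(28/3)=-33/14
row 3: denom=12−3·9/28=309/28; d'=(-4−3·-33/14)/(309/28)=86/309
row 4: denom=12−3·28/103=1152/103; d'=(14−3·86/309)/(1152/103)=113/96
back: M4=113/96
back: M3=86/309−28/103·113/96=-1/24
back: M2=-33/14−9/28·-1/24=-75/32
back: M1=3/2−1/3·-75/32=73/32
M: M0=0, M1=73/32, M2=-75/32, M3=-1/24, M4=113/96, M5=0
seg 0: a=-1, c=M0/2=0, d=(M1−M0)/(6·1)=73/192, b=Δ0−h0·(2M0+M1)/6=119/192
seg 1: a=0, c=M1/2=73/64, d=(M2−M1)/(6·2)=-37/96, b=Δ1−h1·(2M1+M2)/6=169/96
seg 2: a=5, c=M2/2=-75/64, d=(M3−M2)/(6·3)=221/1728, b=Δ2−h2·(2M2+M3)/6=163/96
seg 3: a=3, c=M3/2=-1/48, d=(M4−M3)/(6·3)=13/192, b=Δ3−h3·(2M3+M4)/6=-361/192
seg 4: a=-1, c=M4/2=113/192, d=(M5−M4)/(6·3)=-113/1728, b=Δ4−h4·(2M4+M5)/6=-17/96
t_q=3/2 → seg 1, τ=1/2; S=0+169/96·τ+73/64·τ²+-37/96·τ³=143/128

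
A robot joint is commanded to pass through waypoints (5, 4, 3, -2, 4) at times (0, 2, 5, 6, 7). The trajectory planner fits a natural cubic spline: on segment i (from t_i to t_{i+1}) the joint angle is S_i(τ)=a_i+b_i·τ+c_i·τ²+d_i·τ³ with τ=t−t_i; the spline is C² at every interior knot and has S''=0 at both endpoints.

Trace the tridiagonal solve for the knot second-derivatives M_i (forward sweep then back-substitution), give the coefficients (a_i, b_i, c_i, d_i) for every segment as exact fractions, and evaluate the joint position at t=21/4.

  seg 0: a=5 b=-488/411 c=0 d=565/3288
  seg 1: a=4 b=719/822 c=565/548 d=-2357/4932
  seg 2: a=3 b=-9605/1644 c=-448/137 d=6761/1644
  seg 3: a=-2 b=-37/822 c=4969/548 d=-4969/1644
S(21/4) = 49075/35072

Δ: Δ0=-1/2, Δ1=-1/3, Δ2=-5, Δ3=6
row 1: diag=10, rhs=1; c'=3/10, d'=1/10
row 2: denom=8−3·3/10=71/10; d'=(-28−3·1/10)/(71/10)=-283/71
row 3: denom=4−1·10/71=274/71; d'=(66−1·-283/71)/(274/71)=4969/274
back: M3=4969/274
back: M2=-283/71−10/71·4969/274=-896/137
back: M1=1/10−3/10·-896/137=565/274
M: M0=0, M1=565/274, M2=-896/137, M3=4969/274, M4=0
seg 0: a=5, c=M0/2=0, d=(M1−M0)/(6·2)=565/3288, b=Δ0−h0·(2M0+M1)/6=-488/411
seg 1: a=4, c=M1/2=565/548, d=(M2−M1)/(6·3)=-2357/4932, b=Δ1−h1·(2M1+M2)/6=719/822
seg 2: a=3, c=M2/2=-448/137, d=(M3−M2)/(6·1)=6761/1644, b=Δ2−h2·(2M2+M3)/6=-9605/1644
seg 3: a=-2, c=M3/2=4969/548, d=(M4−M3)/(6·1)=-4969/1644, b=Δ3−h3·(2M3+M4)/6=-37/822
t_q=21/4 → seg 2, τ=1/4; S=3+-9605/1644·τ+-448/137·τ²+6761/1644·τ³=49075/35072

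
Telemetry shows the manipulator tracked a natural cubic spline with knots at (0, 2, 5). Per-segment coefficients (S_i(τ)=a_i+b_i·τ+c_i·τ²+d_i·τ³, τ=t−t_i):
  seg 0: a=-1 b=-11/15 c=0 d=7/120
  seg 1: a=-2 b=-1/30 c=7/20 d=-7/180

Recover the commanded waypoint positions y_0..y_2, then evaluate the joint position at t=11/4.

y_0 = S_0(0) = a_0 = -1
y_1 = S_1(0) = a_1 = -2
y_2 = S_1(3) = 0
t_q=11/4 is in segment 1 (τ=3/4); S_1(τ)=-2361/1280

y_0=-1 y_1=-2 y_2=0
S(11/4) = -2361/1280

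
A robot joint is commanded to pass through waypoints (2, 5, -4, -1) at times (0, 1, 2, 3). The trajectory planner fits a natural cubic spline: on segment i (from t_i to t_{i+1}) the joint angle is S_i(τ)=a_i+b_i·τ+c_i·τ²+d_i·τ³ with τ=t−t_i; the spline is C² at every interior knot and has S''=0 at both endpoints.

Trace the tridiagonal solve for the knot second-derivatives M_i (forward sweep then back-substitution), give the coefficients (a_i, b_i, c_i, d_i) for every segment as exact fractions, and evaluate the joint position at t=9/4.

Δ: Δ0=3, Δ1=-9, Δ2=3
row 1: diag=4, rhs=-72; c'=1/4, d'=-18
row 2: denom=4−1·1/4=15/4; d'=(72−1·-18)/(15/4)=24
back: M2=24
back: M1=-18−1/4·24=-24
M: M0=0, M1=-24, M2=24, M3=0
seg 0: a=2, c=M0/2=0, d=(M1−M0)/(6·1)=-4, b=Δ0−h0·(2M0+M1)/6=7
seg 1: a=5, c=M1/2=-12, d=(M2−M1)/(6·1)=8, b=Δ1−h1·(2M1+M2)/6=-5
seg 2: a=-4, c=M2/2=12, d=(M3−M2)/(6·1)=-4, b=Δ2−h2·(2M2+M3)/6=-5
t_q=9/4 → seg 2, τ=1/4; S=-4+-5·τ+12·τ²+-4·τ³=-73/16

  seg 0: a=2 b=7 c=0 d=-4
  seg 1: a=5 b=-5 c=-12 d=8
  seg 2: a=-4 b=-5 c=12 d=-4
S(9/4) = -73/16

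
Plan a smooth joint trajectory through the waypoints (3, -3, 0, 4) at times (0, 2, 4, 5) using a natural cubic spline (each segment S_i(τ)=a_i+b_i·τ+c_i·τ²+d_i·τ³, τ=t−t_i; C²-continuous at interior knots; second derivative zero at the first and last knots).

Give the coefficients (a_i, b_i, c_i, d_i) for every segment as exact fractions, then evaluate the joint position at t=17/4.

Δ: Δ0=-3, Δ1=3/2, Δ2=4
row 1: diag=8, rhs=27; c'=1/4, d'=27/8
row 2: denom=6−2·1/4=11/2; d'=(15−2·27/8)/(11/2)=3/2
back: M2=3/2
back: M1=27/8−1/4·3/2=3
M: M0=0, M1=3, M2=3/2, M3=0
seg 0: a=3, c=M0/2=0, d=(M1−M0)/(6·2)=1/4, b=Δ0−h0·(2M0+M1)/6=-4
seg 1: a=-3, c=M1/2=3/2, d=(M2−M1)/(6·2)=-1/8, b=Δ1−h1·(2M1+M2)/6=-1
seg 2: a=0, c=M2/2=3/4, d=(M3−M2)/(6·1)=-1/4, b=Δ2−h2·(2M2+M3)/6=7/2
t_q=17/4 → seg 2, τ=1/4; S=0+7/2·τ+3/4·τ²+-1/4·τ³=235/256

  seg 0: a=3 b=-4 c=0 d=1/4
  seg 1: a=-3 b=-1 c=3/2 d=-1/8
  seg 2: a=0 b=7/2 c=3/4 d=-1/4
S(17/4) = 235/256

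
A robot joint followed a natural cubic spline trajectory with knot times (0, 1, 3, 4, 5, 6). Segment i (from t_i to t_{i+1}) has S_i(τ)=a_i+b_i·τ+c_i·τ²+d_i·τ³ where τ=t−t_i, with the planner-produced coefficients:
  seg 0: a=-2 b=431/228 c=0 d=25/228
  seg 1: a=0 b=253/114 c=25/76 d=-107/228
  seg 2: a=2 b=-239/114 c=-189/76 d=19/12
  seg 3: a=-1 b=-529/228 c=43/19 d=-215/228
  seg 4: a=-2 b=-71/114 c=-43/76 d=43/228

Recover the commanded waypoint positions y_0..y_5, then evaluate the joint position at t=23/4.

y_0 = S_0(0) = a_0 = -2
y_1 = S_1(0) = a_1 = 0
y_2 = S_2(0) = a_2 = 2
y_3 = S_3(0) = a_3 = -1
y_4 = S_4(0) = a_4 = -2
y_5 = S_4(1) = -3
t_q=23/4 is in segment 4 (τ=3/4); S_4(τ)=-13161/4864

y_0=-2 y_1=0 y_2=2 y_3=-1 y_4=-2 y_5=-3
S(23/4) = -13161/4864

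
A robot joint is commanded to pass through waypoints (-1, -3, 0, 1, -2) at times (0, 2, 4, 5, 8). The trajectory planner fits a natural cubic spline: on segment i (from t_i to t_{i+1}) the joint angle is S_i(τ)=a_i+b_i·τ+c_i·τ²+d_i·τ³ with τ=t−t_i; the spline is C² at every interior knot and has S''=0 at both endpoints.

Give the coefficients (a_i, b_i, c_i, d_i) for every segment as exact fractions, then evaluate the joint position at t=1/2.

  seg 0: a=-1 b=-587/344 c=0 d=243/1376
  seg 1: a=-3 b=71/172 c=729/688 d=-355/1376
  seg 2: a=0 b=535/344 c=-21/43 d=-23/344
  seg 3: a=1 b=65/172 c=-237/344 d=79/1032
S(1/2) = -20157/11008

Δ: Δ0=-1, Δ1=3/2, Δ2=1, Δ3=-1
row 1: diag=8, rhs=15; c'=1/4, d'=15/8
row 2: denom=6−2·1/4=11/2; d'=(-3−2·15/8)/(11/2)=-27/22
row 3: denom=8−1·2/11=86/11; d'=(-12−1·-27/22)/(86/11)=-237/172
back: M3=-237/172
back: M2=-27/22−2/11·-237/172=-42/43
back: M1=15/8−1/4·-42/43=729/344
M: M0=0, M1=729/344, M2=-42/43, M3=-237/172, M4=0
seg 0: a=-1, c=M0/2=0, d=(M1−M0)/(6·2)=243/1376, b=Δ0−h0·(2M0+M1)/6=-587/344
seg 1: a=-3, c=M1/2=729/688, d=(M2−M1)/(6·2)=-355/1376, b=Δ1−h1·(2M1+M2)/6=71/172
seg 2: a=0, c=M2/2=-21/43, d=(M3−M2)/(6·1)=-23/344, b=Δ2−h2·(2M2+M3)/6=535/344
seg 3: a=1, c=M3/2=-237/344, d=(M4−M3)/(6·3)=79/1032, b=Δ3−h3·(2M3+M4)/6=65/172
t_q=1/2 → seg 0, τ=1/2; S=-1+-587/344·τ+0·τ²+243/1376·τ³=-20157/11008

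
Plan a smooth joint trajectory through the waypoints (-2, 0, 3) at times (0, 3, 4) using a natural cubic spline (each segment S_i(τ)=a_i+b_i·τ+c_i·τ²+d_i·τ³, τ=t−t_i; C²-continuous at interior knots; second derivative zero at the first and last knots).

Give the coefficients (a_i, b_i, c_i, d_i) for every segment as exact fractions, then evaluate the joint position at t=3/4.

  seg 0: a=-2 b=-5/24 c=0 d=7/72
  seg 1: a=0 b=29/12 c=7/8 d=-7/24
S(3/4) = -1083/512

Δ: Δ0=2/3, Δ1=3
row 1: diag=8, rhs=14; c'=1/8, d'=7/4
back: M1=7/4
M: M0=0, M1=7/4, M2=0
seg 0: a=-2, c=M0/2=0, d=(M1−M0)/(6·3)=7/72, b=Δ0−h0·(2M0+M1)/6=-5/24
seg 1: a=0, c=M1/2=7/8, d=(M2−M1)/(6·1)=-7/24, b=Δ1−h1·(2M1+M2)/6=29/12
t_q=3/4 → seg 0, τ=3/4; S=-2+-5/24·τ+0·τ²+7/72·τ³=-1083/512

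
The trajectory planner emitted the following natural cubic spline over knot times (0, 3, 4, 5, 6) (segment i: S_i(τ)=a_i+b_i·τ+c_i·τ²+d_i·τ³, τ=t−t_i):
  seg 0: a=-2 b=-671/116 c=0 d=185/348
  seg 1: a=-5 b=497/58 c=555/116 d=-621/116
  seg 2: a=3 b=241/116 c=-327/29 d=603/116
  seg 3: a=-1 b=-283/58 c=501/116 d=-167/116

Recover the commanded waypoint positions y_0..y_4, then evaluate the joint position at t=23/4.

y_0=-2 y_1=-5 y_2=3 y_3=-1 y_4=-3
S(23/4) = -21065/7424

y_0 = S_0(0) = a_0 = -2
y_1 = S_1(0) = a_1 = -5
y_2 = S_2(0) = a_2 = 3
y_3 = S_3(0) = a_3 = -1
y_4 = S_3(1) = -3
t_q=23/4 is in segment 3 (τ=3/4); S_3(τ)=-21065/7424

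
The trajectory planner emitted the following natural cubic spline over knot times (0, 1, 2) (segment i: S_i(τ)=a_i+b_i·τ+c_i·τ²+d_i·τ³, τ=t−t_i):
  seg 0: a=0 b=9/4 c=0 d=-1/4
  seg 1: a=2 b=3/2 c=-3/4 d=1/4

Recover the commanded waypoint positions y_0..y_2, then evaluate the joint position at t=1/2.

y_0=0 y_1=2 y_2=3
S(1/2) = 35/32

y_0 = S_0(0) = a_0 = 0
y_1 = S_1(0) = a_1 = 2
y_2 = S_1(1) = 3
t_q=1/2 is in segment 0 (τ=1/2); S_0(τ)=35/32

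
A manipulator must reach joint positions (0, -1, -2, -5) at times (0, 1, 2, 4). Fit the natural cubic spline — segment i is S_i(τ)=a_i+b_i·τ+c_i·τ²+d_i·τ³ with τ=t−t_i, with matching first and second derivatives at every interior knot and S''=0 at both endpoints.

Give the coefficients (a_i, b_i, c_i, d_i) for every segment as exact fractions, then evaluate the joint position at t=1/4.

  seg 0: a=0 b=-47/46 c=0 d=1/46
  seg 1: a=-1 b=-22/23 c=3/46 d=-5/46
  seg 2: a=-2 b=-53/46 c=-6/23 d=1/23
S(1/4) = -751/2944

Δ: Δ0=-1, Δ1=-1, Δ2=-3/2
row 1: diag=4, rhs=0; c'=1/4, d'=0
row 2: denom=6−1·1/4=23/4; d'=(-3−1·0)/(23/4)=-12/23
back: M2=-12/23
back: M1=0−1/4·-12/23=3/23
M: M0=0, M1=3/23, M2=-12/23, M3=0
seg 0: a=0, c=M0/2=0, d=(M1−M0)/(6·1)=1/46, b=Δ0−h0·(2M0+M1)/6=-47/46
seg 1: a=-1, c=M1/2=3/46, d=(M2−M1)/(6·1)=-5/46, b=Δ1−h1·(2M1+M2)/6=-22/23
seg 2: a=-2, c=M2/2=-6/23, d=(M3−M2)/(6·2)=1/23, b=Δ2−h2·(2M2+M3)/6=-53/46
t_q=1/4 → seg 0, τ=1/4; S=0+-47/46·τ+0·τ²+1/46·τ³=-751/2944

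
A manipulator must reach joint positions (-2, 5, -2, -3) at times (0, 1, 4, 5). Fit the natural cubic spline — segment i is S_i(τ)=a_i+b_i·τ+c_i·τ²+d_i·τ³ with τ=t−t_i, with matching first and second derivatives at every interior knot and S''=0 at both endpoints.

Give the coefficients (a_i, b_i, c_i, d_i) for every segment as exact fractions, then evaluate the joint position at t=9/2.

Δ: Δ0=7, Δ1=-7/3, Δ2=-1
row 1: diag=8, rhs=-56; c'=3/8, d'=-7
row 2: denom=8−3·3/8=55/8; d'=(8−3·-7)/(55/8)=232/55
back: M2=232/55
back: M1=-7−3/8·232/55=-472/55
M: M0=0, M1=-472/55, M2=232/55, M3=0
seg 0: a=-2, c=M0/2=0, d=(M1−M0)/(6·1)=-236/165, b=Δ0−h0·(2M0+M1)/6=1391/165
seg 1: a=5, c=M1/2=-236/55, d=(M2−M1)/(6·3)=32/45, b=Δ1−h1·(2M1+M2)/6=683/165
seg 2: a=-2, c=M2/2=116/55, d=(M3−M2)/(6·1)=-116/165, b=Δ2−h2·(2M2+M3)/6=-397/165
t_q=9/2 → seg 2, τ=1/2; S=-2+-397/165·τ+116/55·τ²+-116/165·τ³=-152/55

  seg 0: a=-2 b=1391/165 c=0 d=-236/165
  seg 1: a=5 b=683/165 c=-236/55 d=32/45
  seg 2: a=-2 b=-397/165 c=116/55 d=-116/165
S(9/2) = -152/55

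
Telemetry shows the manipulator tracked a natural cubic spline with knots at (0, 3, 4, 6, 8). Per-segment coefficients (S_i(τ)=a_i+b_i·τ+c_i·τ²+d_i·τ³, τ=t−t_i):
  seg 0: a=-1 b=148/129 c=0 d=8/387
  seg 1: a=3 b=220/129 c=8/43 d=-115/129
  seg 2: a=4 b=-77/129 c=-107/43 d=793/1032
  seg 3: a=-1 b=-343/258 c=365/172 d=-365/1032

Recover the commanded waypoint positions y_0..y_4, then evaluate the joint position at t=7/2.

y_0=-1 y_1=3 y_2=4 y_3=-1 y_4=2
S(7/2) = 1303/344

y_0 = S_0(0) = a_0 = -1
y_1 = S_1(0) = a_1 = 3
y_2 = S_2(0) = a_2 = 4
y_3 = S_3(0) = a_3 = -1
y_4 = S_3(2) = 2
t_q=7/2 is in segment 1 (τ=1/2); S_1(τ)=1303/344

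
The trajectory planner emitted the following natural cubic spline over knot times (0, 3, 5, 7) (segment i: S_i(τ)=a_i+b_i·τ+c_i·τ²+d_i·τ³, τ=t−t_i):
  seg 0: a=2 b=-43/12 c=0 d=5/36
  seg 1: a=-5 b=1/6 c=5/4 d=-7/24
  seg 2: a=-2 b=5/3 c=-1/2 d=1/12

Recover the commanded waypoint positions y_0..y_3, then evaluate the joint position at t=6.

y_0=2 y_1=-5 y_2=-2 y_3=0
S(6) = -3/4

y_0 = S_0(0) = a_0 = 2
y_1 = S_1(0) = a_1 = -5
y_2 = S_2(0) = a_2 = -2
y_3 = S_2(2) = 0
t_q=6 is in segment 2 (τ=1); S_2(τ)=-3/4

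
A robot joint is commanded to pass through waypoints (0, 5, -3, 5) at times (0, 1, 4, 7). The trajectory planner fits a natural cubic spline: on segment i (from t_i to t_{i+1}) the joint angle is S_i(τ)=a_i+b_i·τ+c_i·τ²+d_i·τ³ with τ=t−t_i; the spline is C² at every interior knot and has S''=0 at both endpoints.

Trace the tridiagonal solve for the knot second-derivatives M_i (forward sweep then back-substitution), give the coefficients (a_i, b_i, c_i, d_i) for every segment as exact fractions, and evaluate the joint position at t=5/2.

Δ: Δ0=5, Δ1=-8/3, Δ2=8/3
row 1: diag=8, rhs=-46; c'=3/8, d'=-23/4
row 2: denom=12−3·3/8=87/8; d'=(32−3·-23/4)/(87/8)=394/87
back: M2=394/87
back: M1=-23/4−3/8·394/87=-216/29
M: M0=0, M1=-216/29, M2=394/87, M3=0
seg 0: a=0, c=M0/2=0, d=(M1−M0)/(6·1)=-36/29, b=Δ0−h0·(2M0+M1)/6=181/29
seg 1: a=5, c=M1/2=-108/29, d=(M2−M1)/(6·3)=521/783, b=Δ1−h1·(2M1+M2)/6=73/29
seg 2: a=-3, c=M2/2=197/87, d=(M3−M2)/(6·3)=-197/783, b=Δ2−h2·(2M2+M3)/6=-54/29
t_q=5/2 → seg 1, τ=3/2; S=5+73/29·τ+-108/29·τ²+521/783·τ³=613/232

  seg 0: a=0 b=181/29 c=0 d=-36/29
  seg 1: a=5 b=73/29 c=-108/29 d=521/783
  seg 2: a=-3 b=-54/29 c=197/87 d=-197/783
S(5/2) = 613/232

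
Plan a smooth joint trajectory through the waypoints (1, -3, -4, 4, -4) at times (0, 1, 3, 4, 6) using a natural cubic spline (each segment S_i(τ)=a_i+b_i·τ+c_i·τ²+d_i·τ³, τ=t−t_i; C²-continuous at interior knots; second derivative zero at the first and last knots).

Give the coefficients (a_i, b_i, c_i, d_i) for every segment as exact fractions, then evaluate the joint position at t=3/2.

Δ: Δ0=-4, Δ1=-1/2, Δ2=8, Δ3=-4
row 1: diag=6, rhs=21; c'=1/3, d'=7/2
row 2: denom=6−2·1/3=16/3; d'=(51−2·7/2)/(16/3)=33/4
row 3: denom=6−1·3/16=93/16; d'=(-72−1·33/4)/(93/16)=-428/31
back: M3=-428/31
back: M2=33/4−3/16·-428/31=336/31
back: M1=7/2−1/3·336/31=-7/62
M: M0=0, M1=-7/62, M2=336/31, M3=-428/31, M4=0
seg 0: a=1, c=M0/2=0, d=(M1−M0)/(6·1)=-7/372, b=Δ0−h0·(2M0+M1)/6=-1481/372
seg 1: a=-3, c=M1/2=-7/124, d=(M2−M1)/(6·2)=679/744, b=Δ1−h1·(2M1+M2)/6=-751/186
seg 2: a=-4, c=M2/2=168/31, d=(M3−M2)/(6·1)=-382/93, b=Δ2−h2·(2M2+M3)/6=622/93
seg 3: a=4, c=M3/2=-214/31, d=(M4−M3)/(6·2)=107/93, b=Δ3−h3·(2M3+M4)/6=484/93
t_q=3/2 → seg 1, τ=1/2; S=-3+-751/186·τ+-7/124·τ²+679/744·τ³=-9759/1984

  seg 0: a=1 b=-1481/372 c=0 d=-7/372
  seg 1: a=-3 b=-751/186 c=-7/124 d=679/744
  seg 2: a=-4 b=622/93 c=168/31 d=-382/93
  seg 3: a=4 b=484/93 c=-214/31 d=107/93
S(3/2) = -9759/1984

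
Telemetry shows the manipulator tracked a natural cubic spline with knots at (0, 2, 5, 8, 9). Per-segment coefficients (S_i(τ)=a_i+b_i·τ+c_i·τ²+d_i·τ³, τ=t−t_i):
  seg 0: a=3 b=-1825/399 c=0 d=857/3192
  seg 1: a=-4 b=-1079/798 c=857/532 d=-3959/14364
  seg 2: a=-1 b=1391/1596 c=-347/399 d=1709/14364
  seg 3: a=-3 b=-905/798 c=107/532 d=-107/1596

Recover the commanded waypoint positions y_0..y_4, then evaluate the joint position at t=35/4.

y_0 = S_0(0) = a_0 = 3
y_1 = S_1(0) = a_1 = -4
y_2 = S_2(0) = a_2 = -1
y_3 = S_3(0) = a_3 = -3
y_4 = S_3(1) = -4
t_q=35/4 is in segment 3 (τ=3/4); S_3(τ)=-128215/34048

y_0=3 y_1=-4 y_2=-1 y_3=-3 y_4=-4
S(35/4) = -128215/34048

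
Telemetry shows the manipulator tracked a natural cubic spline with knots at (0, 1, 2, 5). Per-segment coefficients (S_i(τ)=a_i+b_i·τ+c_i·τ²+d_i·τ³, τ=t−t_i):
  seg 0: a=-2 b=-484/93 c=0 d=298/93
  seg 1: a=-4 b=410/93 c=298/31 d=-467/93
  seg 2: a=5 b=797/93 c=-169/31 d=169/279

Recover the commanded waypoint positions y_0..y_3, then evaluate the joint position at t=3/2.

y_0 = S_0(0) = a_0 = -2
y_1 = S_1(0) = a_1 = -4
y_2 = S_2(0) = a_2 = 5
y_3 = S_2(3) = -2
t_q=3/2 is in segment 1 (τ=1/2); S_1(τ)=-5/248

y_0=-2 y_1=-4 y_2=5 y_3=-2
S(3/2) = -5/248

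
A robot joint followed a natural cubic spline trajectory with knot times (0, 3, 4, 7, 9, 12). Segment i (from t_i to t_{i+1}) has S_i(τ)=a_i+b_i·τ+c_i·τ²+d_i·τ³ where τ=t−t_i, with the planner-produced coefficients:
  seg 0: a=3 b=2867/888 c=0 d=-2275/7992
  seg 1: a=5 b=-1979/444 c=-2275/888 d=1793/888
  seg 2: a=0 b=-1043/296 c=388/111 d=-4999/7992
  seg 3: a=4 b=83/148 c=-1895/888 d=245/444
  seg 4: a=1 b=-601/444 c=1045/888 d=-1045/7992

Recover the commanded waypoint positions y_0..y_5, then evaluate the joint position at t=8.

y_0=3 y_1=5 y_2=0 y_3=4 y_4=1 y_5=4
S(8) = 2645/888

y_0 = S_0(0) = a_0 = 3
y_1 = S_1(0) = a_1 = 5
y_2 = S_2(0) = a_2 = 0
y_3 = S_3(0) = a_3 = 4
y_4 = S_4(0) = a_4 = 1
y_5 = S_4(3) = 4
t_q=8 is in segment 3 (τ=1); S_3(τ)=2645/888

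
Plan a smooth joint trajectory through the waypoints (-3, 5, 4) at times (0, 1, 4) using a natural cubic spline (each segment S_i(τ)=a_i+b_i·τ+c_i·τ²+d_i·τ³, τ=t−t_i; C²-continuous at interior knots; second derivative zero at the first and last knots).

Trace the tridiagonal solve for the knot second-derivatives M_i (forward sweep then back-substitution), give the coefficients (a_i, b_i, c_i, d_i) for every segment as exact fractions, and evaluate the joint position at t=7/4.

  seg 0: a=-3 b=217/24 c=0 d=-25/24
  seg 1: a=5 b=71/12 c=-25/8 d=25/72
S(7/4) = 4007/512

Δ: Δ0=8, Δ1=-1/3
row 1: diag=8, rhs=-50; c'=3/8, d'=-25/4
back: M1=-25/4
M: M0=0, M1=-25/4, M2=0
seg 0: a=-3, c=M0/2=0, d=(M1−M0)/(6·1)=-25/24, b=Δ0−h0·(2M0+M1)/6=217/24
seg 1: a=5, c=M1/2=-25/8, d=(M2−M1)/(6·3)=25/72, b=Δ1−h1·(2M1+M2)/6=71/12
t_q=7/4 → seg 1, τ=3/4; S=5+71/12·τ+-25/8·τ²+25/72·τ³=4007/512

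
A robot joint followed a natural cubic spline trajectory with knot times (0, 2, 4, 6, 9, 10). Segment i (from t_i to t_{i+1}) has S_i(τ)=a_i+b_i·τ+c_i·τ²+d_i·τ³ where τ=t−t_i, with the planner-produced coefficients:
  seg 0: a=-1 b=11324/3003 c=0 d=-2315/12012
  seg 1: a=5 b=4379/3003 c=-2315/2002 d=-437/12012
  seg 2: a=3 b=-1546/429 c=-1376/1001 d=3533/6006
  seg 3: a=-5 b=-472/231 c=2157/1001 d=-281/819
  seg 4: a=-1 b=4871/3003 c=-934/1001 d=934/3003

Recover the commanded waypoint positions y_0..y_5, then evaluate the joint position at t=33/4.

y_0 = S_0(0) = a_0 = -1
y_1 = S_1(0) = a_1 = 5
y_2 = S_2(0) = a_2 = 3
y_3 = S_3(0) = a_3 = -5
y_4 = S_4(0) = a_4 = -1
y_5 = S_4(1) = 0
t_q=33/4 is in segment 3 (τ=9/4); S_3(τ)=-166351/64064

y_0=-1 y_1=5 y_2=3 y_3=-5 y_4=-1 y_5=0
S(33/4) = -166351/64064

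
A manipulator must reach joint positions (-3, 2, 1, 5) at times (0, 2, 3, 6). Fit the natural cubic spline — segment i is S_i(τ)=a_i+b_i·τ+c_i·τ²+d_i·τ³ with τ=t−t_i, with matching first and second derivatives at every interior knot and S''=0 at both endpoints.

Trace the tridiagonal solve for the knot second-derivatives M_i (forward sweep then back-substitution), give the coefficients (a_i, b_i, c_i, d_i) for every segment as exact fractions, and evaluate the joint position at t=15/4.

  seg 0: a=-3 b=1069/282 c=0 d=-91/282
  seg 1: a=2 b=-23/282 c=-91/47 d=287/282
  seg 2: a=1 b=-127/141 c=105/94 d=-35/282
S(15/4) = 5417/6016

Δ: Δ0=5/2, Δ1=-1, Δ2=4/3
row 1: diag=6, rhs=-21; c'=1/6, d'=-7/2
row 2: denom=8−1·1/6=47/6; d'=(14−1·-7/2)/(47/6)=105/47
back: M2=105/47
back: M1=-7/2−1/6·105/47=-182/47
M: M0=0, M1=-182/47, M2=105/47, M3=0
seg 0: a=-3, c=M0/2=0, d=(M1−M0)/(6·2)=-91/282, b=Δ0−h0·(2M0+M1)/6=1069/282
seg 1: a=2, c=M1/2=-91/47, d=(M2−M1)/(6·1)=287/282, b=Δ1−h1·(2M1+M2)/6=-23/282
seg 2: a=1, c=M2/2=105/94, d=(M3−M2)/(6·3)=-35/282, b=Δ2−h2·(2M2+M3)/6=-127/141
t_q=15/4 → seg 2, τ=3/4; S=1+-127/141·τ+105/94·τ²+-35/282·τ³=5417/6016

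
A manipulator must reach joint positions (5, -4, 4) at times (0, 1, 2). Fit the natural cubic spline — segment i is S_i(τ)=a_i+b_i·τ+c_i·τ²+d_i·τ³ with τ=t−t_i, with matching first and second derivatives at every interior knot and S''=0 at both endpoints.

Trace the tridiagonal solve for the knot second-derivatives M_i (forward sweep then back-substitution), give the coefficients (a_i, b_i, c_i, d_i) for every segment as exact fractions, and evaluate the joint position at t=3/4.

  seg 0: a=5 b=-53/4 c=0 d=17/4
  seg 1: a=-4 b=-1/2 c=51/4 d=-17/4
S(3/4) = -805/256

Δ: Δ0=-9, Δ1=8
row 1: diag=4, rhs=102; c'=1/4, d'=51/2
back: M1=51/2
M: M0=0, M1=51/2, M2=0
seg 0: a=5, c=M0/2=0, d=(M1−M0)/(6·1)=17/4, b=Δ0−h0·(2M0+M1)/6=-53/4
seg 1: a=-4, c=M1/2=51/4, d=(M2−M1)/(6·1)=-17/4, b=Δ1−h1·(2M1+M2)/6=-1/2
t_q=3/4 → seg 0, τ=3/4; S=5+-53/4·τ+0·τ²+17/4·τ³=-805/256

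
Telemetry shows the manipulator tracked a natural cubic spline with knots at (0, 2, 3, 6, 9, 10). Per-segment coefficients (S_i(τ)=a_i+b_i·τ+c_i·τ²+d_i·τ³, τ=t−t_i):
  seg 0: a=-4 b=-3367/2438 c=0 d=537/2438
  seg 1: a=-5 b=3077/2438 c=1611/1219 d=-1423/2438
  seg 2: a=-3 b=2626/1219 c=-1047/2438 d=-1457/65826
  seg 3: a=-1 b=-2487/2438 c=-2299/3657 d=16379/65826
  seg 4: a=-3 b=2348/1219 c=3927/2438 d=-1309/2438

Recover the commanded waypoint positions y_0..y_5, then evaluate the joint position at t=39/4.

y_0 = S_0(0) = a_0 = -4
y_1 = S_1(0) = a_1 = -5
y_2 = S_2(0) = a_2 = -3
y_3 = S_3(0) = a_3 = -1
y_4 = S_4(0) = a_4 = -3
y_5 = S_4(1) = 0
t_q=39/4 is in segment 4 (τ=3/4); S_4(τ)=-136659/156032

y_0=-4 y_1=-5 y_2=-3 y_3=-1 y_4=-3 y_5=0
S(39/4) = -136659/156032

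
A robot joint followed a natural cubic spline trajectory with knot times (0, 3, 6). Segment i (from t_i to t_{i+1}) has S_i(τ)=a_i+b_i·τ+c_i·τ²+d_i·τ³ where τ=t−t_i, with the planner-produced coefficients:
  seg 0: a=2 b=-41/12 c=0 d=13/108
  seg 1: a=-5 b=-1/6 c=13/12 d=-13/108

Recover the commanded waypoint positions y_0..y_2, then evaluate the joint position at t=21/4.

y_0=2 y_1=-5 y_2=1
S(21/4) = -323/256

y_0 = S_0(0) = a_0 = 2
y_1 = S_1(0) = a_1 = -5
y_2 = S_1(3) = 1
t_q=21/4 is in segment 1 (τ=9/4); S_1(τ)=-323/256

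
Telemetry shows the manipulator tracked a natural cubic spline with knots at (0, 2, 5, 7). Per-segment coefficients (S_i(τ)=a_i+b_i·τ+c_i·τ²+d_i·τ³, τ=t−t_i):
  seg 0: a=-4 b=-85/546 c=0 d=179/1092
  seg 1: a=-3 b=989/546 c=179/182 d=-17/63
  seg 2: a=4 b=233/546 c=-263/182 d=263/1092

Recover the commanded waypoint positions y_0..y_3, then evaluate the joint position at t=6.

y_0 = S_0(0) = a_0 = -4
y_1 = S_1(0) = a_1 = -3
y_2 = S_2(0) = a_2 = 4
y_3 = S_2(2) = 1
t_q=6 is in segment 2 (τ=1); S_2(τ)=1173/364

y_0=-4 y_1=-3 y_2=4 y_3=1
S(6) = 1173/364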